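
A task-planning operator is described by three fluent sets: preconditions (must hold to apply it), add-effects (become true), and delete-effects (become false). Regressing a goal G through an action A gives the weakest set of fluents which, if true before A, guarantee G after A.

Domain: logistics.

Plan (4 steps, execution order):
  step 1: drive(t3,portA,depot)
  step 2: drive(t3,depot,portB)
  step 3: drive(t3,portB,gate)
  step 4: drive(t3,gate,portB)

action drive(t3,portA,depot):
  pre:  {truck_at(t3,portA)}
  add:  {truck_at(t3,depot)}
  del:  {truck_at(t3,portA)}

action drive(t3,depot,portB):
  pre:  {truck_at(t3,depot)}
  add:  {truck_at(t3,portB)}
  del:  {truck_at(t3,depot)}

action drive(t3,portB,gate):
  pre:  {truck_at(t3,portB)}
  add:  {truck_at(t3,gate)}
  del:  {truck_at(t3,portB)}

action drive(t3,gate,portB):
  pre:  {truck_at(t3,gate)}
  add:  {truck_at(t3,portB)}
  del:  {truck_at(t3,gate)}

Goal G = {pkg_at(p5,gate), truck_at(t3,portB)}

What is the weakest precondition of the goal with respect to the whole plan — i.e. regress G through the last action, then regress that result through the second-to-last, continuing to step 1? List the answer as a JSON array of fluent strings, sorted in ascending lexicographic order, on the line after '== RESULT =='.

Work backward from the goal:
  through step 4 (drive(t3,gate,portB)): drop {truck_at(t3,portB)}, keep {pkg_at(p5,gate)}, require {truck_at(t3,gate)}
    → {pkg_at(p5,gate), truck_at(t3,gate)}
  through step 3 (drive(t3,portB,gate)): drop {truck_at(t3,gate)}, keep {pkg_at(p5,gate)}, require {truck_at(t3,portB)}
    → {pkg_at(p5,gate), truck_at(t3,portB)}
  through step 2 (drive(t3,depot,portB)): drop {truck_at(t3,portB)}, keep {pkg_at(p5,gate)}, require {truck_at(t3,depot)}
    → {pkg_at(p5,gate), truck_at(t3,depot)}
  through step 1 (drive(t3,portA,depot)): drop {truck_at(t3,depot)}, keep {pkg_at(p5,gate)}, require {truck_at(t3,portA)}
    → {pkg_at(p5,gate), truck_at(t3,portA)}

== RESULT ==
["pkg_at(p5,gate)", "truck_at(t3,portA)"]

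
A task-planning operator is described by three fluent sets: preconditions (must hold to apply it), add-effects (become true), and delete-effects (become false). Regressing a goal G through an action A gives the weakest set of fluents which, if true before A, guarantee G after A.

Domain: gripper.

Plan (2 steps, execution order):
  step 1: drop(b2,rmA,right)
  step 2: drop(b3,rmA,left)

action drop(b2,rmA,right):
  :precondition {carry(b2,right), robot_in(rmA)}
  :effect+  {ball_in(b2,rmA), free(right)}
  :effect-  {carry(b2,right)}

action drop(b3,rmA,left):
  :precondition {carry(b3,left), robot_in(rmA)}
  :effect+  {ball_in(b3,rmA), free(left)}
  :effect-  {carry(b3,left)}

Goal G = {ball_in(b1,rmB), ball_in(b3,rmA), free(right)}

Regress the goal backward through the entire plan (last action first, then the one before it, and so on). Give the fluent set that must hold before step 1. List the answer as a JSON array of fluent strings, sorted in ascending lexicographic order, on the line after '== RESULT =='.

Regress step by step:
  through step 2 (drop(b3,rmA,left)): drop {ball_in(b3,rmA)}, keep {ball_in(b1,rmB), free(right)}, require {carry(b3,left), robot_in(rmA)}
    → {ball_in(b1,rmB), carry(b3,left), free(right), robot_in(rmA)}
  through step 1 (drop(b2,rmA,right)): drop {free(right)}, keep {ball_in(b1,rmB), carry(b3,left), robot_in(rmA)}, require {carry(b2,right), robot_in(rmA)}
    → {ball_in(b1,rmB), carry(b2,right), carry(b3,left), robot_in(rmA)}

== RESULT ==
["ball_in(b1,rmB)", "carry(b2,right)", "carry(b3,left)", "robot_in(rmA)"]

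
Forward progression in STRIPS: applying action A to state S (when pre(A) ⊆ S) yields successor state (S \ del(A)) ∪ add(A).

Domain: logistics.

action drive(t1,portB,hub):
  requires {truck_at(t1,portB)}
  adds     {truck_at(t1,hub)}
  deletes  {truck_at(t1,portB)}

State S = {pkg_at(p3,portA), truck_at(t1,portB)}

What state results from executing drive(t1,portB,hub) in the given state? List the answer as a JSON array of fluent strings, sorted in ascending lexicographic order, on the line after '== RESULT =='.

Compute (S \ del) ∪ add:
  pre ⊆ S: {truck_at(t1,portB)} ⊆ S  — applicable
  S \ del = {pkg_at(p3,portA)}
  ∪ add   = {pkg_at(p3,portA), truck_at(t1,hub)}

== RESULT ==
["pkg_at(p3,portA)", "truck_at(t1,hub)"]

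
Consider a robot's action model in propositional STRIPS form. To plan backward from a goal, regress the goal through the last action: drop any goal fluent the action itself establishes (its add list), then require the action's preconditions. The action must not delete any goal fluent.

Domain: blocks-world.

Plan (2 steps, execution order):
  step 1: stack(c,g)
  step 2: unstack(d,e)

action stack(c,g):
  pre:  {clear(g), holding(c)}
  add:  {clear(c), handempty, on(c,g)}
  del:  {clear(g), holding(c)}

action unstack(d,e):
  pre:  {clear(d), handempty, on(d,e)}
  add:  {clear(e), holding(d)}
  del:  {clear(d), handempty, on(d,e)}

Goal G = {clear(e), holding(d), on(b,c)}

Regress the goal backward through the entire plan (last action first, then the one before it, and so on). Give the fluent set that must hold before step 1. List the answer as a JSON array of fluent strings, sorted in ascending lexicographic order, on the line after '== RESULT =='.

Regress step by step:
  through step 2 (unstack(d,e)): drop {clear(e), holding(d)}, keep {on(b,c)}, require {clear(d), handempty, on(d,e)}
    → {clear(d), handempty, on(b,c), on(d,e)}
  through step 1 (stack(c,g)): drop {handempty}, keep {clear(d), on(b,c), on(d,e)}, require {clear(g), holding(c)}
    → {clear(d), clear(g), holding(c), on(b,c), on(d,e)}

== RESULT ==
["clear(d)", "clear(g)", "holding(c)", "on(b,c)", "on(d,e)"]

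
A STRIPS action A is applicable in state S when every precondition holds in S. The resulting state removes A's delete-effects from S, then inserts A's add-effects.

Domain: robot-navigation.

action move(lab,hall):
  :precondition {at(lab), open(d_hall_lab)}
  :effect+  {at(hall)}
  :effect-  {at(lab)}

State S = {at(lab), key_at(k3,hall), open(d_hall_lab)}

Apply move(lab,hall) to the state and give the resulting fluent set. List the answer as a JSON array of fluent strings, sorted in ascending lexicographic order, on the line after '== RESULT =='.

Compute (S \ del) ∪ add:
  pre ⊆ S: {at(lab), open(d_hall_lab)} ⊆ S  — applicable
  S \ del = {key_at(k3,hall), open(d_hall_lab)}
  ∪ add   = {at(hall), key_at(k3,hall), open(d_hall_lab)}

== RESULT ==
["at(hall)", "key_at(k3,hall)", "open(d_hall_lab)"]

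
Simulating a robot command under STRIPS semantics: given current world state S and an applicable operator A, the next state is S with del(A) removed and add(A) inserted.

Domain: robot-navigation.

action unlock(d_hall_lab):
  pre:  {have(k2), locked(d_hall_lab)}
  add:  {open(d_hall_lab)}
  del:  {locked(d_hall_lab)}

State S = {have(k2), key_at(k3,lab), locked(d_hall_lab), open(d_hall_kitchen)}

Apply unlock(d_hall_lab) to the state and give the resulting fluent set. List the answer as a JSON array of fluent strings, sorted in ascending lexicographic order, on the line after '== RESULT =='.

Compute (S \ del) ∪ add:
  pre ⊆ S: {have(k2), locked(d_hall_lab)} ⊆ S  — applicable
  S \ del = {have(k2), key_at(k3,lab), open(d_hall_kitchen)}
  ∪ add   = {have(k2), key_at(k3,lab), open(d_hall_kitchen), open(d_hall_lab)}

== RESULT ==
["have(k2)", "key_at(k3,lab)", "open(d_hall_kitchen)", "open(d_hall_lab)"]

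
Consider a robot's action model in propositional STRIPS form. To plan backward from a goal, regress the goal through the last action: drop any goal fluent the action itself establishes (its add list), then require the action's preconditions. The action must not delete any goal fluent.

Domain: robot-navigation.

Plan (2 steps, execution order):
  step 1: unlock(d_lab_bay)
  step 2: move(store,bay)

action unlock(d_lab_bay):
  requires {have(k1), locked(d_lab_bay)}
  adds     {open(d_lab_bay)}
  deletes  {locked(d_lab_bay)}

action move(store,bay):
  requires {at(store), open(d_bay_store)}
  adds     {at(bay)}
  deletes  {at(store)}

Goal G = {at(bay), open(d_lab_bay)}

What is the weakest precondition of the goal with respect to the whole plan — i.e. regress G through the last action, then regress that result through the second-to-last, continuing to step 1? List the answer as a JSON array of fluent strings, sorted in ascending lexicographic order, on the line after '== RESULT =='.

Work backward from the goal:
  through step 2 (move(store,bay)): drop {at(bay)}, keep {open(d_lab_bay)}, require {at(store), open(d_bay_store)}
    → {at(store), open(d_bay_store), open(d_lab_bay)}
  through step 1 (unlock(d_lab_bay)): drop {open(d_lab_bay)}, keep {at(store), open(d_bay_store)}, require {have(k1), locked(d_lab_bay)}
    → {at(store), have(k1), locked(d_lab_bay), open(d_bay_store)}

== RESULT ==
["at(store)", "have(k1)", "locked(d_lab_bay)", "open(d_bay_store)"]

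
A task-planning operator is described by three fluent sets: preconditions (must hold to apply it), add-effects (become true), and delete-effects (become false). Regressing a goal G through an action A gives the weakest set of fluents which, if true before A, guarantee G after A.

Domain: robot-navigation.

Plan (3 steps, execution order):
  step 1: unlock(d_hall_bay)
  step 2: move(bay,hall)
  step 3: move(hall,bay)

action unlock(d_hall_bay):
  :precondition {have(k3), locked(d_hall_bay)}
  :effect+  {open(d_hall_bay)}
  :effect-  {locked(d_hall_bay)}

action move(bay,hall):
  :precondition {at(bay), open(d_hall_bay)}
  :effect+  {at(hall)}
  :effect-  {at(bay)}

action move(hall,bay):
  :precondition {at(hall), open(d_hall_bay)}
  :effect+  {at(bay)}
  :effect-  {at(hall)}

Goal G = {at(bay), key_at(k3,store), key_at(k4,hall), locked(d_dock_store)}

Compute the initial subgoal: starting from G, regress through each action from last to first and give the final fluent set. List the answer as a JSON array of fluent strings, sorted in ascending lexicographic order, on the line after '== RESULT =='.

Regress step by step:
  through step 3 (move(hall,bay)): drop {at(bay)}, keep {key_at(k3,store), key_at(k4,hall), locked(d_dock_store)}, require {at(hall), open(d_hall_bay)}
    → {at(hall), key_at(k3,store), key_at(k4,hall), locked(d_dock_store), open(d_hall_bay)}
  through step 2 (move(bay,hall)): drop {at(hall)}, keep {key_at(k3,store), key_at(k4,hall), locked(d_dock_store), open(d_hall_bay)}, require {at(bay), open(d_hall_bay)}
    → {at(bay), key_at(k3,store), key_at(k4,hall), locked(d_dock_store), open(d_hall_bay)}
  through step 1 (unlock(d_hall_bay)): drop {open(d_hall_bay)}, keep {at(bay), key_at(k3,store), key_at(k4,hall), locked(d_dock_store)}, require {have(k3), locked(d_hall_bay)}
    → {at(bay), have(k3), key_at(k3,store), key_at(k4,hall), locked(d_dock_store), locked(d_hall_bay)}

== RESULT ==
["at(bay)", "have(k3)", "key_at(k3,store)", "key_at(k4,hall)", "locked(d_dock_store)", "locked(d_hall_bay)"]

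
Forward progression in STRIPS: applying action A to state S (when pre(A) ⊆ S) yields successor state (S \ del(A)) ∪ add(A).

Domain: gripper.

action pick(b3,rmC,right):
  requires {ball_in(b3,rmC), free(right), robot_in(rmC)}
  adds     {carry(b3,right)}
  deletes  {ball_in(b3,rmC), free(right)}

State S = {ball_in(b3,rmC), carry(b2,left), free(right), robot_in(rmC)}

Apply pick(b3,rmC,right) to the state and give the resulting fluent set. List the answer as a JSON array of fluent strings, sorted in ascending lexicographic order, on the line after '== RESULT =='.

Compute (S \ del) ∪ add:
  pre ⊆ S: {ball_in(b3,rmC), free(right), robot_in(rmC)} ⊆ S  — applicable
  S \ del = {carry(b2,left), robot_in(rmC)}
  ∪ add   = {carry(b2,left), carry(b3,right), robot_in(rmC)}

== RESULT ==
["carry(b2,left)", "carry(b3,right)", "robot_in(rmC)"]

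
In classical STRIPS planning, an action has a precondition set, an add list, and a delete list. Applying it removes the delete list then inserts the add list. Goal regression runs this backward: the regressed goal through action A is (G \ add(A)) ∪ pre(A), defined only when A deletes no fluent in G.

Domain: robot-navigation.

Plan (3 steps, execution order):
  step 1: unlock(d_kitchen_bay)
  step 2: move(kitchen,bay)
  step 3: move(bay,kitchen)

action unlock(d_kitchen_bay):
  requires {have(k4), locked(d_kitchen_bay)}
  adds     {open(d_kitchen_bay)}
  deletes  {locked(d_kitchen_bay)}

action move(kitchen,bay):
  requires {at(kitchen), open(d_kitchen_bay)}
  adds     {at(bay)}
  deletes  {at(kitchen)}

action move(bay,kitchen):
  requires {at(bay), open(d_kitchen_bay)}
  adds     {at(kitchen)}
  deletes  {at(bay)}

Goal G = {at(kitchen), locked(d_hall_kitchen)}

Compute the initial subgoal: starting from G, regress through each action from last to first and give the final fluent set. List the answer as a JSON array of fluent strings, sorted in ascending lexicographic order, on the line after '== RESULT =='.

Work backward from the goal:
  through step 3 (move(bay,kitchen)): drop {at(kitchen)}, keep {locked(d_hall_kitchen)}, require {at(bay), open(d_kitchen_bay)}
    → {at(bay), locked(d_hall_kitchen), open(d_kitchen_bay)}
  through step 2 (move(kitchen,bay)): drop {at(bay)}, keep {locked(d_hall_kitchen), open(d_kitchen_bay)}, require {at(kitchen), open(d_kitchen_bay)}
    → {at(kitchen), locked(d_hall_kitchen), open(d_kitchen_bay)}
  through step 1 (unlock(d_kitchen_bay)): drop {open(d_kitchen_bay)}, keep {at(kitchen), locked(d_hall_kitchen)}, require {have(k4), locked(d_kitchen_bay)}
    → {at(kitchen), have(k4), locked(d_hall_kitchen), locked(d_kitchen_bay)}

== RESULT ==
["at(kitchen)", "have(k4)", "locked(d_hall_kitchen)", "locked(d_kitchen_bay)"]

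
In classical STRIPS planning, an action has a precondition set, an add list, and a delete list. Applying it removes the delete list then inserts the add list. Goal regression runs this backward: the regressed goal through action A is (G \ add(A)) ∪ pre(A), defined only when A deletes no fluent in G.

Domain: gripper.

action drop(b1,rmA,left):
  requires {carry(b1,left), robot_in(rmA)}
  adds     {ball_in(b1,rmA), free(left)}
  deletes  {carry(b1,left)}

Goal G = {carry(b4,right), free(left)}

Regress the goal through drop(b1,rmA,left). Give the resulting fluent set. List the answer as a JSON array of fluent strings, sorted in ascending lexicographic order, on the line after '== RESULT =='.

Compute (G \ add) ∪ pre:
  G ∩ del = {}  (empty — regression defined)
  G \ add = {carry(b4,right), free(left)} \ {ball_in(b1,rmA), free(left)} = {carry(b4,right)}
  ∪ pre   = {carry(b4,right)} ∪ {carry(b1,left), robot_in(rmA)}
          = {carry(b1,left), carry(b4,right), robot_in(rmA)}

== RESULT ==
["carry(b1,left)", "carry(b4,right)", "robot_in(rmA)"]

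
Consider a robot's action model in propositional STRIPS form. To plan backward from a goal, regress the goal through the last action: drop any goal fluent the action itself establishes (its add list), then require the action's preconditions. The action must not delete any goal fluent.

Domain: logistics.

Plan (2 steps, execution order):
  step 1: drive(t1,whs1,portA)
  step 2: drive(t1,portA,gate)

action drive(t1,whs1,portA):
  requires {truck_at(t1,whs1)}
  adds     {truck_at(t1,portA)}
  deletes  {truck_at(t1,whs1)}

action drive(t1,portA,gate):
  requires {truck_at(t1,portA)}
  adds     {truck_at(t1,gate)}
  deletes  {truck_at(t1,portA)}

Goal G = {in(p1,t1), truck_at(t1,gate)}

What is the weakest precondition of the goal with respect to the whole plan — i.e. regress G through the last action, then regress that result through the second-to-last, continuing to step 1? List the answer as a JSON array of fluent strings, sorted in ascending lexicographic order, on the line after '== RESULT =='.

Work backward from the goal:
  through step 2 (drive(t1,portA,gate)): drop {truck_at(t1,gate)}, keep {in(p1,t1)}, require {truck_at(t1,portA)}
    → {in(p1,t1), truck_at(t1,portA)}
  through step 1 (drive(t1,whs1,portA)): drop {truck_at(t1,portA)}, keep {in(p1,t1)}, require {truck_at(t1,whs1)}
    → {in(p1,t1), truck_at(t1,whs1)}

== RESULT ==
["in(p1,t1)", "truck_at(t1,whs1)"]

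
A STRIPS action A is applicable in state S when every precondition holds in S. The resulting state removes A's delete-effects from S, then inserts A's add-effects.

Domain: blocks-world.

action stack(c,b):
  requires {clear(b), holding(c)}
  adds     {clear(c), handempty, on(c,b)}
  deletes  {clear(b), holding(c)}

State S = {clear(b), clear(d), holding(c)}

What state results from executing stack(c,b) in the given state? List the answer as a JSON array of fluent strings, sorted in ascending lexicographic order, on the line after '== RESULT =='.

Progress:
  pre ⊆ S: {clear(b), holding(c)} ⊆ S  — applicable
  S \ del = {clear(d)}
  ∪ add   = {clear(c), clear(d), handempty, on(c,b)}

== RESULT ==
["clear(c)", "clear(d)", "handempty", "on(c,b)"]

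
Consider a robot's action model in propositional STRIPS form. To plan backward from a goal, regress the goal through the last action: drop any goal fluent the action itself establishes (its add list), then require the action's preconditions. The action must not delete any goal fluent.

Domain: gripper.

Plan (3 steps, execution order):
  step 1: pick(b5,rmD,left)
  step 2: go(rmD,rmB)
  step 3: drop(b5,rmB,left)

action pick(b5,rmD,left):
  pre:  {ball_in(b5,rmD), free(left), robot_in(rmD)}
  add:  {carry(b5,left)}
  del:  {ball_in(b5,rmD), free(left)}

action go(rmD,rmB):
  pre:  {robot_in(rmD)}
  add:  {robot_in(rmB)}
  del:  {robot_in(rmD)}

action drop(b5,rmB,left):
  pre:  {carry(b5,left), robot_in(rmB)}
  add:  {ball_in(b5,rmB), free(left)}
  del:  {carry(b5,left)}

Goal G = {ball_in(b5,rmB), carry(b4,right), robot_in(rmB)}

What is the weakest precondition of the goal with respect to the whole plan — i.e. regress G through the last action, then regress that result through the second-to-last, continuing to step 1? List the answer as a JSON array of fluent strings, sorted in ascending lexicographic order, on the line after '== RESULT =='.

Work backward from the goal:
  through step 3 (drop(b5,rmB,left)): drop {ball_in(b5,rmB)}, keep {carry(b4,right), robot_in(rmB)}, require {carry(b5,left), robot_in(rmB)}
    → {carry(b4,right), carry(b5,left), robot_in(rmB)}
  through step 2 (go(rmD,rmB)): drop {robot_in(rmB)}, keep {carry(b4,right), carry(b5,left)}, require {robot_in(rmD)}
    → {carry(b4,right), carry(b5,left), robot_in(rmD)}
  through step 1 (pick(b5,rmD,left)): drop {carry(b5,left)}, keep {carry(b4,right), robot_in(rmD)}, require {ball_in(b5,rmD), free(left), robot_in(rmD)}
    → {ball_in(b5,rmD), carry(b4,right), free(left), robot_in(rmD)}

== RESULT ==
["ball_in(b5,rmD)", "carry(b4,right)", "free(left)", "robot_in(rmD)"]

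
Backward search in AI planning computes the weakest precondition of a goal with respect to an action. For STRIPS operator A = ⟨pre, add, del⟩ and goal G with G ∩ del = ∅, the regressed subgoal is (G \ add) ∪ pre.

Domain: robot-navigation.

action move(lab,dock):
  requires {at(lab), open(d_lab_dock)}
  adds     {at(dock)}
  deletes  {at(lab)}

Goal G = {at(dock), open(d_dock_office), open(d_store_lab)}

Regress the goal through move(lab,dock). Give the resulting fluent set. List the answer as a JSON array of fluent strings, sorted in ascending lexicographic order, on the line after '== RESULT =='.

Compute (G \ add) ∪ pre:
  G ∩ del = {}  (empty — regression defined)
  G \ add = {at(dock), open(d_dock_office), open(d_store_lab)} \ {at(dock)} = {open(d_dock_office), open(d_store_lab)}
  ∪ pre   = {open(d_dock_office), open(d_store_lab)} ∪ {at(lab), open(d_lab_dock)}
          = {at(lab), open(d_dock_office), open(d_lab_dock), open(d_store_lab)}

== RESULT ==
["at(lab)", "open(d_dock_office)", "open(d_lab_dock)", "open(d_store_lab)"]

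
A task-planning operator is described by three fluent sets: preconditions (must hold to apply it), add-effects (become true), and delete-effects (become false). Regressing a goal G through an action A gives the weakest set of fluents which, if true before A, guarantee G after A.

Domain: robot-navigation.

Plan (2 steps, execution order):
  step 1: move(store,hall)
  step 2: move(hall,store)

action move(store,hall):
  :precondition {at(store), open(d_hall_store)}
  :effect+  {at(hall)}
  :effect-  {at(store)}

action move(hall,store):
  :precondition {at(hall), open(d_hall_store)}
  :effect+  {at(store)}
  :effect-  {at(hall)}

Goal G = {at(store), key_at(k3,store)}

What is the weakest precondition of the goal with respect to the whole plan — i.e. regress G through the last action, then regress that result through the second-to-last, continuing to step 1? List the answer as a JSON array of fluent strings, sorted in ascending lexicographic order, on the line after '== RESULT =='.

Work backward from the goal:
  through step 2 (move(hall,store)): drop {at(store)}, keep {key_at(k3,store)}, require {at(hall), open(d_hall_store)}
    → {at(hall), key_at(k3,store), open(d_hall_store)}
  through step 1 (move(store,hall)): drop {at(hall)}, keep {key_at(k3,store), open(d_hall_store)}, require {at(store), open(d_hall_store)}
    → {at(store), key_at(k3,store), open(d_hall_store)}

== RESULT ==
["at(store)", "key_at(k3,store)", "open(d_hall_store)"]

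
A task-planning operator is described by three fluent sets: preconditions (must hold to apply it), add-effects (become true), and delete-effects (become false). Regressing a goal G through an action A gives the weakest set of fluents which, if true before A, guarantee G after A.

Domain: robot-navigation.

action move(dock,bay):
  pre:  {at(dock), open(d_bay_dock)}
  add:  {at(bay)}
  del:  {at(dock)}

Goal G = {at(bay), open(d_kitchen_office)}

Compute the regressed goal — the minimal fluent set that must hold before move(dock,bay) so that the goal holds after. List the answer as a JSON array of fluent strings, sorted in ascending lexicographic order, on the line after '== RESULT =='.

Compute (G \ add) ∪ pre:
  G ∩ del = {}  (empty — regression defined)
  G \ add = {at(bay), open(d_kitchen_office)} \ {at(bay)} = {open(d_kitchen_office)}
  ∪ pre   = {open(d_kitchen_office)} ∪ {at(dock), open(d_bay_dock)}
          = {at(dock), open(d_bay_dock), open(d_kitchen_office)}

== RESULT ==
["at(dock)", "open(d_bay_dock)", "open(d_kitchen_office)"]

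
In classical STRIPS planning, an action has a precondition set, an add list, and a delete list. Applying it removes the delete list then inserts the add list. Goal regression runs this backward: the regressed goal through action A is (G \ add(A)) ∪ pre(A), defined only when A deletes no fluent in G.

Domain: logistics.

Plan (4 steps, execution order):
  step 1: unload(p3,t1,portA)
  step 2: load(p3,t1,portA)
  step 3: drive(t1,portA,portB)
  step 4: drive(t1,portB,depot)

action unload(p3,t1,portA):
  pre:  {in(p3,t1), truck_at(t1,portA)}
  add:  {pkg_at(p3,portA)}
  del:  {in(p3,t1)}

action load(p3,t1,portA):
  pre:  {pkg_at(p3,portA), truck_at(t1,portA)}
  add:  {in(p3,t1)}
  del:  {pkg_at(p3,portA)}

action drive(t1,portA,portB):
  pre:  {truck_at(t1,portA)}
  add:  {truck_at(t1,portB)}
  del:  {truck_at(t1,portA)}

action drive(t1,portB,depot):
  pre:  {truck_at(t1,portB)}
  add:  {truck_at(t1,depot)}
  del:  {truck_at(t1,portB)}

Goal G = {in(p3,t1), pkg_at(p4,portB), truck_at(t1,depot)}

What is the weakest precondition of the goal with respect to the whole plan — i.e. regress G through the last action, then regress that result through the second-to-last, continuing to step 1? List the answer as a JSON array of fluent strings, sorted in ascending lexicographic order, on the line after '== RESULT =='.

Work backward from the goal:
  through step 4 (drive(t1,portB,depot)): drop {truck_at(t1,depot)}, keep {in(p3,t1), pkg_at(p4,portB)}, require {truck_at(t1,portB)}
    → {in(p3,t1), pkg_at(p4,portB), truck_at(t1,portB)}
  through step 3 (drive(t1,portA,portB)): drop {truck_at(t1,portB)}, keep {in(p3,t1), pkg_at(p4,portB)}, require {truck_at(t1,portA)}
    → {in(p3,t1), pkg_at(p4,portB), truck_at(t1,portA)}
  through step 2 (load(p3,t1,portA)): drop {in(p3,t1)}, keep {pkg_at(p4,portB), truck_at(t1,portA)}, require {pkg_at(p3,portA), truck_at(t1,portA)}
    → {pkg_at(p3,portA), pkg_at(p4,portB), truck_at(t1,portA)}
  through step 1 (unload(p3,t1,portA)): drop {pkg_at(p3,portA)}, keep {pkg_at(p4,portB), truck_at(t1,portA)}, require {in(p3,t1), truck_at(t1,portA)}
    → {in(p3,t1), pkg_at(p4,portB), truck_at(t1,portA)}

== RESULT ==
["in(p3,t1)", "pkg_at(p4,portB)", "truck_at(t1,portA)"]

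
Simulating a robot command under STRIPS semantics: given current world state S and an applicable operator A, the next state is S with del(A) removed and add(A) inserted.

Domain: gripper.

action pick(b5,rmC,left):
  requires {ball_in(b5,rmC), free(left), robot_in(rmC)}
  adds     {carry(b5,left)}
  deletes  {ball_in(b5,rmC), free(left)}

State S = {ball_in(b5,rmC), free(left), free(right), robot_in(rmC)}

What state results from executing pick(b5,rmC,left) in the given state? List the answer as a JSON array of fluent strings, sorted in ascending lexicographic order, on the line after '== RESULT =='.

Progress:
  pre ⊆ S: {ball_in(b5,rmC), free(left), robot_in(rmC)} ⊆ S  — applicable
  S \ del = {free(right), robot_in(rmC)}
  ∪ add   = {carry(b5,left), free(right), robot_in(rmC)}

== RESULT ==
["carry(b5,left)", "free(right)", "robot_in(rmC)"]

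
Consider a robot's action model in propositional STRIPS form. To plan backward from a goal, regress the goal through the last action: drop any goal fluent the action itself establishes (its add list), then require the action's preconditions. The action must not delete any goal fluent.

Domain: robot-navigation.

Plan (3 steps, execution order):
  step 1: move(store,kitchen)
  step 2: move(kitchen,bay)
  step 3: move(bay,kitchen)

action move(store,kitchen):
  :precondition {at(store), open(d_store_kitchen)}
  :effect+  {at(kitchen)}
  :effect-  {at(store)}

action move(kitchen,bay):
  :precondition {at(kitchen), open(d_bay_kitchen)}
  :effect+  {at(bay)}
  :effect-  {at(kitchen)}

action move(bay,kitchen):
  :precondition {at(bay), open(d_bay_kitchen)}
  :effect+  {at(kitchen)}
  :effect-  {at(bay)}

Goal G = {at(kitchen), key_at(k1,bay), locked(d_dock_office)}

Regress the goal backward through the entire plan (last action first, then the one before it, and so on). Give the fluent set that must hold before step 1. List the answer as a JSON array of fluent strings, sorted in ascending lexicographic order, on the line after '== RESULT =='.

Work backward from the goal:
  through step 3 (move(bay,kitchen)): drop {at(kitchen)}, keep {key_at(k1,bay), locked(d_dock_office)}, require {at(bay), open(d_bay_kitchen)}
    → {at(bay), key_at(k1,bay), locked(d_dock_office), open(d_bay_kitchen)}
  through step 2 (move(kitchen,bay)): drop {at(bay)}, keep {key_at(k1,bay), locked(d_dock_office), open(d_bay_kitchen)}, require {at(kitchen), open(d_bay_kitchen)}
    → {at(kitchen), key_at(k1,bay), locked(d_dock_office), open(d_bay_kitchen)}
  through step 1 (move(store,kitchen)): drop {at(kitchen)}, keep {key_at(k1,bay), locked(d_dock_office), open(d_bay_kitchen)}, require {at(store), open(d_store_kitchen)}
    → {at(store), key_at(k1,bay), locked(d_dock_office), open(d_bay_kitchen), open(d_store_kitchen)}

== RESULT ==
["at(store)", "key_at(k1,bay)", "locked(d_dock_office)", "open(d_bay_kitchen)", "open(d_store_kitchen)"]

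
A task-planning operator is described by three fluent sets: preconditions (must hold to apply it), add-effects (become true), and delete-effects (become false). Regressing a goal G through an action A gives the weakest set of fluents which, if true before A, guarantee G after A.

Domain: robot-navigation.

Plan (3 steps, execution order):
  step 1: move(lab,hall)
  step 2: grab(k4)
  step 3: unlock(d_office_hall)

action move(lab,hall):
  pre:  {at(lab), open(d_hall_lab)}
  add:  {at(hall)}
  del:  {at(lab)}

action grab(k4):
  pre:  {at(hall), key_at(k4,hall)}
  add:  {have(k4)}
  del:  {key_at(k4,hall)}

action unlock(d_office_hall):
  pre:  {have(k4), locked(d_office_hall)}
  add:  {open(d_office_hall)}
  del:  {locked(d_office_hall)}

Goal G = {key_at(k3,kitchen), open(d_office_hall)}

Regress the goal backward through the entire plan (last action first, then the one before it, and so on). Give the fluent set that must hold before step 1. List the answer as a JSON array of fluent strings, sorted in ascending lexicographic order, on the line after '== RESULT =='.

Work backward from the goal:
  through step 3 (unlock(d_office_hall)): drop {open(d_office_hall)}, keep {key_at(k3,kitchen)}, require {have(k4), locked(d_office_hall)}
    → {have(k4), key_at(k3,kitchen), locked(d_office_hall)}
  through step 2 (grab(k4)): drop {have(k4)}, keep {key_at(k3,kitchen), locked(d_office_hall)}, require {at(hall), key_at(k4,hall)}
    → {at(hall), key_at(k3,kitchen), key_at(k4,hall), locked(d_office_hall)}
  through step 1 (move(lab,hall)): drop {at(hall)}, keep {key_at(k3,kitchen), key_at(k4,hall), locked(d_office_hall)}, require {at(lab), open(d_hall_lab)}
    → {at(lab), key_at(k3,kitchen), key_at(k4,hall), locked(d_office_hall), open(d_hall_lab)}

== RESULT ==
["at(lab)", "key_at(k3,kitchen)", "key_at(k4,hall)", "locked(d_office_hall)", "open(d_hall_lab)"]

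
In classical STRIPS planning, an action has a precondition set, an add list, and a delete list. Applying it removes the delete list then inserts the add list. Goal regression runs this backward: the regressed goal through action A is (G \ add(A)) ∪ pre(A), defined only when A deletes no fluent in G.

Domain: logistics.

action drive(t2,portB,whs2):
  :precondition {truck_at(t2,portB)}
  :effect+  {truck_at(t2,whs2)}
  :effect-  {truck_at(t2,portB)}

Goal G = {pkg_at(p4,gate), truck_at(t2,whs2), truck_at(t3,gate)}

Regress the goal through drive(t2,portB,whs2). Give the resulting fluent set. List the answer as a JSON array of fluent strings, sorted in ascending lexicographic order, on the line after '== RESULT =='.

Compute (G \ add) ∪ pre:
  G ∩ del = {}  (empty — regression defined)
  G \ add = {pkg_at(p4,gate), truck_at(t2,whs2), truck_at(t3,gate)} \ {truck_at(t2,whs2)} = {pkg_at(p4,gate), truck_at(t3,gate)}
  ∪ pre   = {pkg_at(p4,gate), truck_at(t3,gate)} ∪ {truck_at(t2,portB)}
          = {pkg_at(p4,gate), truck_at(t2,portB), truck_at(t3,gate)}

== RESULT ==
["pkg_at(p4,gate)", "truck_at(t2,portB)", "truck_at(t3,gate)"]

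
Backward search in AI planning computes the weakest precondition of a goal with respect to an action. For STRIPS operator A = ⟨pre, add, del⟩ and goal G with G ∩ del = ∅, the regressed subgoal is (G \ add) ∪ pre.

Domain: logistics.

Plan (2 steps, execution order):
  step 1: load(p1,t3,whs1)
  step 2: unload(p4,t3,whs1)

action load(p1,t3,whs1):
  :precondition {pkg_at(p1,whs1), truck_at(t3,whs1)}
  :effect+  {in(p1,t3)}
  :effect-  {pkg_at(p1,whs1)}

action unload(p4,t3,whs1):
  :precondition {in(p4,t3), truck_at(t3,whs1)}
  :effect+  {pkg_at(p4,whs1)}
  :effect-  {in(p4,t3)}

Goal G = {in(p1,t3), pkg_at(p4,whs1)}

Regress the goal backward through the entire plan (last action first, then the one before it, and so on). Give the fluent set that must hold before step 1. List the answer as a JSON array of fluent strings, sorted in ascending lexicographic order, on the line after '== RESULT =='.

Work backward from the goal:
  through step 2 (unload(p4,t3,whs1)): drop {pkg_at(p4,whs1)}, keep {in(p1,t3)}, require {in(p4,t3), truck_at(t3,whs1)}
    → {in(p1,t3), in(p4,t3), truck_at(t3,whs1)}
  through step 1 (load(p1,t3,whs1)): drop {in(p1,t3)}, keep {in(p4,t3), truck_at(t3,whs1)}, require {pkg_at(p1,whs1), truck_at(t3,whs1)}
    → {in(p4,t3), pkg_at(p1,whs1), truck_at(t3,whs1)}

== RESULT ==
["in(p4,t3)", "pkg_at(p1,whs1)", "truck_at(t3,whs1)"]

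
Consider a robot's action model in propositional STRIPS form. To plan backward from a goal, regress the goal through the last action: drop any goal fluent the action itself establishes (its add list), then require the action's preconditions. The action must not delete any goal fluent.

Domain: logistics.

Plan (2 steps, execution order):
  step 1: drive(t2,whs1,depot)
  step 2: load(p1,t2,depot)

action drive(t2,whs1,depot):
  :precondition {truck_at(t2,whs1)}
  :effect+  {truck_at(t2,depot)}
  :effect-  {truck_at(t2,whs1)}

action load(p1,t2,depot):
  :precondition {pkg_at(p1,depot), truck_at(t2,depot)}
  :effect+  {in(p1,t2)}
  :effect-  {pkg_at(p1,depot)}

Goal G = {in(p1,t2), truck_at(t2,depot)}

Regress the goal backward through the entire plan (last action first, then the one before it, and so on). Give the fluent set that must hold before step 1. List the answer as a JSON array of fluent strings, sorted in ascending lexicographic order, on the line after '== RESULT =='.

Regress step by step:
  through step 2 (load(p1,t2,depot)): drop {in(p1,t2)}, keep {truck_at(t2,depot)}, require {pkg_at(p1,depot), truck_at(t2,depot)}
    → {pkg_at(p1,depot), truck_at(t2,depot)}
  through step 1 (drive(t2,whs1,depot)): drop {truck_at(t2,depot)}, keep {pkg_at(p1,depot)}, require {truck_at(t2,whs1)}
    → {pkg_at(p1,depot), truck_at(t2,whs1)}

== RESULT ==
["pkg_at(p1,depot)", "truck_at(t2,whs1)"]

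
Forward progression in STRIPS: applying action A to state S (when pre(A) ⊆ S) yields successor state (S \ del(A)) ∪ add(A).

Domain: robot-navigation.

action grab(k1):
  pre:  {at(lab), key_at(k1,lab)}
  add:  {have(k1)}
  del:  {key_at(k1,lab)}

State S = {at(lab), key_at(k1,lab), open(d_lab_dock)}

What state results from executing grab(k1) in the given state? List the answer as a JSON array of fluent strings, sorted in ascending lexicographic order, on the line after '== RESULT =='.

Progress:
  pre ⊆ S: {at(lab), key_at(k1,lab)} ⊆ S  — applicable
  S \ del = {at(lab), open(d_lab_dock)}
  ∪ add   = {at(lab), have(k1), open(d_lab_dock)}

== RESULT ==
["at(lab)", "have(k1)", "open(d_lab_dock)"]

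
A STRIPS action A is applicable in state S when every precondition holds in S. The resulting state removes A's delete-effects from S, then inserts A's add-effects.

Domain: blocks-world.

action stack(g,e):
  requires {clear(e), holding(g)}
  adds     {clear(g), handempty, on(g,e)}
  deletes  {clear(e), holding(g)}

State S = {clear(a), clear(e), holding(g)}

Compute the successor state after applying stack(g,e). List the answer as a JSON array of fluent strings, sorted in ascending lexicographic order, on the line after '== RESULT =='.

Compute (S \ del) ∪ add:
  pre ⊆ S: {clear(e), holding(g)} ⊆ S  — applicable
  S \ del = {clear(a)}
  ∪ add   = {clear(a), clear(g), handempty, on(g,e)}

== RESULT ==
["clear(a)", "clear(g)", "handempty", "on(g,e)"]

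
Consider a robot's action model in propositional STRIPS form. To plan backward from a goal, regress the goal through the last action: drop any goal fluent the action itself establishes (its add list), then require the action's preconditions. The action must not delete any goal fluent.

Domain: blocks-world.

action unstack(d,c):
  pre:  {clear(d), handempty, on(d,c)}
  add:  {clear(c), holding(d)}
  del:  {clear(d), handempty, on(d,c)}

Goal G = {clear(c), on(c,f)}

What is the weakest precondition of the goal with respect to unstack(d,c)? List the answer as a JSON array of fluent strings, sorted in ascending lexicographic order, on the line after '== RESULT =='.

Regress:
  G ∩ del = {}  (empty — regression defined)
  G \ add = {clear(c), on(c,f)} \ {clear(c), holding(d)} = {on(c,f)}
  ∪ pre   = {on(c,f)} ∪ {clear(d), handempty, on(d,c)}
          = {clear(d), handempty, on(c,f), on(d,c)}

== RESULT ==
["clear(d)", "handempty", "on(c,f)", "on(d,c)"]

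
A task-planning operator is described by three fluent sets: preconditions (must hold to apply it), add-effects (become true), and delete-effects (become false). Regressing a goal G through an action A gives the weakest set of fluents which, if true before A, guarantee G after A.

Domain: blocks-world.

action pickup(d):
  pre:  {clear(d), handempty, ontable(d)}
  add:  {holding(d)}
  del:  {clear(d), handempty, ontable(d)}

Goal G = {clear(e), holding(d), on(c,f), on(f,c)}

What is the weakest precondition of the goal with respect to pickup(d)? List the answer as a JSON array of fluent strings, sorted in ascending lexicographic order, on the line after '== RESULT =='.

Compute (G \ add) ∪ pre:
  G ∩ del = {}  (empty — regression defined)
  G \ add = {clear(e), holding(d), on(c,f), on(f,c)} \ {holding(d)} = {clear(e), on(c,f), on(f,c)}
  ∪ pre   = {clear(e), on(c,f), on(f,c)} ∪ {clear(d), handempty, ontable(d)}
          = {clear(d), clear(e), handempty, on(c,f), on(f,c), ontable(d)}

== RESULT ==
["clear(d)", "clear(e)", "handempty", "on(c,f)", "on(f,c)", "ontable(d)"]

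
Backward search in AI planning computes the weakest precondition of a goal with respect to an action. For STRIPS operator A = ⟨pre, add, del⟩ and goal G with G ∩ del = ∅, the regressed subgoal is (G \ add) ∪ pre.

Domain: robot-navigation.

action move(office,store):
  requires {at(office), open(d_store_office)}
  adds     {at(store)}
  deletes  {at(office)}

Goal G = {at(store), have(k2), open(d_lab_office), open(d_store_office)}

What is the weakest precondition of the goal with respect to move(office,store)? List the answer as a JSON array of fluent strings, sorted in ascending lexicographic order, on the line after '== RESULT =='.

Regress:
  G ∩ del = {}  (empty — regression defined)
  G \ add = {at(store), have(k2), open(d_lab_office), open(d_store_office)} \ {at(store)} = {have(k2), open(d_lab_office), open(d_store_office)}
  ∪ pre   = {have(k2), open(d_lab_office), open(d_store_office)} ∪ {at(office), open(d_store_office)}
          = {at(office), have(k2), open(d_lab_office), open(d_store_office)}

== RESULT ==
["at(office)", "have(k2)", "open(d_lab_office)", "open(d_store_office)"]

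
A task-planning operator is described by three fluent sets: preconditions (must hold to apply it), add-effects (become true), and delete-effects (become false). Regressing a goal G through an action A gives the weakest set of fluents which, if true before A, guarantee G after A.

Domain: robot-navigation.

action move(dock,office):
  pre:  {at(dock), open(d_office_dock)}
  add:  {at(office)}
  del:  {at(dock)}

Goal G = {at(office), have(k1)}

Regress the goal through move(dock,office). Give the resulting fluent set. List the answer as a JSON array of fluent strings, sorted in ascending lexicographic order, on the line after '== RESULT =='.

Compute (G \ add) ∪ pre:
  G ∩ del = {}  (empty — regression defined)
  G \ add = {at(office), have(k1)} \ {at(office)} = {have(k1)}
  ∪ pre   = {have(k1)} ∪ {at(dock), open(d_office_dock)}
          = {at(dock), have(k1), open(d_office_dock)}

== RESULT ==
["at(dock)", "have(k1)", "open(d_office_dock)"]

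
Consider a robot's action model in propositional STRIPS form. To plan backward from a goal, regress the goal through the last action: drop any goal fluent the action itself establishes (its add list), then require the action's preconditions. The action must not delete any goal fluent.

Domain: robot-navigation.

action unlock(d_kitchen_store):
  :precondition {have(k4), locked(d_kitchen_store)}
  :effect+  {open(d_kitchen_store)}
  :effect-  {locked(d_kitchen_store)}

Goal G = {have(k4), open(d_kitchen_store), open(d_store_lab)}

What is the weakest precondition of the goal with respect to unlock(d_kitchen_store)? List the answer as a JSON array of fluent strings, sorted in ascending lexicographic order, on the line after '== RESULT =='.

Regress:
  G ∩ del = {}  (empty — regression defined)
  G \ add = {have(k4), open(d_kitchen_store), open(d_store_lab)} \ {open(d_kitchen_store)} = {have(k4), open(d_store_lab)}
  ∪ pre   = {have(k4), open(d_store_lab)} ∪ {have(k4), locked(d_kitchen_store)}
          = {have(k4), locked(d_kitchen_store), open(d_store_lab)}

== RESULT ==
["have(k4)", "locked(d_kitchen_store)", "open(d_store_lab)"]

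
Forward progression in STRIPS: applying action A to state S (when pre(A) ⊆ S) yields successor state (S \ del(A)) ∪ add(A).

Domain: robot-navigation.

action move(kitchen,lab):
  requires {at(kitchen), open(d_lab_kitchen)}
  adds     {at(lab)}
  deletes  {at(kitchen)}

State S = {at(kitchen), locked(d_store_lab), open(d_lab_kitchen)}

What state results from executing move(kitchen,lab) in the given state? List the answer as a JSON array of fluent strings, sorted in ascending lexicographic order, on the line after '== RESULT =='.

Progress:
  pre ⊆ S: {at(kitchen), open(d_lab_kitchen)} ⊆ S  — applicable
  S \ del = {locked(d_store_lab), open(d_lab_kitchen)}
  ∪ add   = {at(lab), locked(d_store_lab), open(d_lab_kitchen)}

== RESULT ==
["at(lab)", "locked(d_store_lab)", "open(d_lab_kitchen)"]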